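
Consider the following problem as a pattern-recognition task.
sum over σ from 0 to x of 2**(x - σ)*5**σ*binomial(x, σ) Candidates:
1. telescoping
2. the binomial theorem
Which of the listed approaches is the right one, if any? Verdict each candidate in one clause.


Verdict: the binomial theorem — the summand is term σ of a binomial expansion in 5 and 2; the whole sum is a single power.
- telescoping: the terms as presented offer no neighboring cancellation — a telescoping rewrite may exist, but the displayed structure does not hand one over.
- the binomial theorem — a fit — the right tool for this form.


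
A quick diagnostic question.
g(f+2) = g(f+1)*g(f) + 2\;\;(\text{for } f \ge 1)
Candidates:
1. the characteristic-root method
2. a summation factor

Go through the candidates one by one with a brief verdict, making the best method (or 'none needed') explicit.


Method: no special technique — a nonlinear dependence on earlier terms breaks linearity, and with it every superposition-based closed form.
- the characteristic-root method — nonlinearity rules out exponential-mode superposition from the start.
- a summation factor: the recursion is nonlinear — outside the first-order linear family a summation factor addresses.


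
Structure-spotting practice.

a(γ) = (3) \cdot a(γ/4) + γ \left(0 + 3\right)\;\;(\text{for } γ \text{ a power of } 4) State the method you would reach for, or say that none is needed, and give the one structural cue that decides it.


Diagnosis: the master substitution — treat m = log base 4 of γ as the new clock: one recursion step advances m by one while γ scales by 4.


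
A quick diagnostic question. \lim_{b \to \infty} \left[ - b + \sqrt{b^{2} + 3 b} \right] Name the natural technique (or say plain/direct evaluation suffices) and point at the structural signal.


Diagnosis: conjugate multiplication — this difference gives up after one conjugate multiplication — the radical structure cancels against its conjugate.


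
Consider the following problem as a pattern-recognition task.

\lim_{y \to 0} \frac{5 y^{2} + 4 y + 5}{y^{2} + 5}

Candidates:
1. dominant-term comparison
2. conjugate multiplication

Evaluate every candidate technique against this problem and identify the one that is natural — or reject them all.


Best approach: no special technique — nothing blocks direct substitution at 0: plug in and finish.
- dominant-term comparison: leading-power comparison does not apply to this form.
- conjugate multiplication — no difference of divergent radicals appears, so rationalizing has nothing to cancel.


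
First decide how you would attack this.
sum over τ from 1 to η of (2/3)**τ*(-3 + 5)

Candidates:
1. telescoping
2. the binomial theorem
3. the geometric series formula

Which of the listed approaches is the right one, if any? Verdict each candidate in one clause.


Diagnosis: the geometric series formula — consecutive terms stand in a fixed index-free ratio — the geometric sum formula closes it.
- telescoping — the summand is not presented as a shifted difference — a telescoping rewrite may exist, but the displayed structure does not offer one.
- the binomial theorem — no binomial coefficients pair with matched powers.
- the geometric series formula — applicable, and directly so.


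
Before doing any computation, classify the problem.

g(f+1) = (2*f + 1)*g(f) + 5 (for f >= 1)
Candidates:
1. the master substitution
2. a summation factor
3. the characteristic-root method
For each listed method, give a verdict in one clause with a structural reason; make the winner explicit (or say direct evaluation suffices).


Best approach: a summation factor — one step of memory with a weight 2*f + 1 that changes as the index grows — the summation-factor construction is built for this.
- the master substitution — the recursive argument is a shift of the index, not a fixed fraction of it.
- a summation factor — applicable, and directly so.
- the characteristic-root method — an index-dependent weight blocks the pure exponential ansatz.


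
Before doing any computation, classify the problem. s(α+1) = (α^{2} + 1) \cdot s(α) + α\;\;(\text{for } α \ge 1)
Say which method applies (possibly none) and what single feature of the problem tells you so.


Best approach: a summation factor — because the multiplier α^{2} + 1 is index-dependent, divide through by its running product and sum the resulting differences.


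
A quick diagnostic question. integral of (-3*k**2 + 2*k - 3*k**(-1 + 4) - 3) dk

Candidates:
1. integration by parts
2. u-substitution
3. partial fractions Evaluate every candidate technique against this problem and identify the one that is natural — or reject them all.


Method: no special technique — a term-by-term power-rule job in k; no substitution or rearrangement earns its keep here.
- integration by parts — splitting off a factor buys nothing — the integrand integrates directly without parts.
- u-substitution — no substitution does more than relabel what direct integration already handles.
- partial fractions: there is no rational-function structure to decompose.


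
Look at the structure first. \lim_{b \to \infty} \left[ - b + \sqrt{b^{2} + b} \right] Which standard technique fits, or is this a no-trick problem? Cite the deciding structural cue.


Best approach: conjugate multiplication — the ∞ − ∞ radical form is the exact trigger for the conjugate maneuver.


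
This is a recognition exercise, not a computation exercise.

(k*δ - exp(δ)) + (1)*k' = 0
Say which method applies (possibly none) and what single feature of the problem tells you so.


Technique: a linear integrating factor — k appears only to the first power with coefficient δ — the classic integrating-factor setup.


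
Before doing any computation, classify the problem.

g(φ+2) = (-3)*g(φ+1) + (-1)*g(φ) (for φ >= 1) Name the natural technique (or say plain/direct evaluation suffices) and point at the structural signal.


Method: the characteristic-root method — shift-invariance with fixed coefficients calls for exponential trials; the characteristic polynomial finds every r^φ.


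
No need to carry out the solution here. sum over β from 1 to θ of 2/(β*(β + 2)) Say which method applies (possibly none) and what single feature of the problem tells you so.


Method: telescoping — after splitting 2/(β*(β + 2)) into partial fractions, the pieces are shifted copies of one function and cancel telescopically.


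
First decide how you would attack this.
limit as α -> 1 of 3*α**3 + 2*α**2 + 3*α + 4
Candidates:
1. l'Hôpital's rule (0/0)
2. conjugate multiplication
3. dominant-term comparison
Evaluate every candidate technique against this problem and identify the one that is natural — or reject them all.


Technique: no special technique — the expression is continuous at the evaluation point — substitute directly; no indeterminate form appears.
- l'Hôpital's rule (0/0) — evaluation at the point is determinate, so the rule has nothing to repair.
- conjugate multiplication: no divergent radical difference is present for a conjugate pair to cancel.
- dominant-term comparison: this limit is not decided by comparing leading-term growth at infinity.


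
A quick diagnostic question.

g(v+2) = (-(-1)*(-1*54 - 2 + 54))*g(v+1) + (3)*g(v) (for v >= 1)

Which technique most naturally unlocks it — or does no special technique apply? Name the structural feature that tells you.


Technique: the characteristic-root method — this is the constant-coefficient homogeneous case — the whole solution in v reduces to a polynomial's roots.


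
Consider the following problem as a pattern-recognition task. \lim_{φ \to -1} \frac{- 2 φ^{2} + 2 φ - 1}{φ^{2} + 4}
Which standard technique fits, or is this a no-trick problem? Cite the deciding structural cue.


Verdict: no special technique — no denominator vanishes and nothing blows up at -1: direct substitution is the whole computation.


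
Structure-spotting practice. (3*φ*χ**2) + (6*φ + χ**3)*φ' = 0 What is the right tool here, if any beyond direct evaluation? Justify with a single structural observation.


Best approach: the exact-equation method — because the two cross partials coincide, the form is conservative as written — recover its potential in (χ, φ).


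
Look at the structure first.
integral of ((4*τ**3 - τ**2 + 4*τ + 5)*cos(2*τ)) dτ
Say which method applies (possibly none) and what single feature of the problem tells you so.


Technique: integration by parts — a polynomial factor 4*τ**3 - τ**2 + 4*τ + 5 multiplies cos(2*τ); differentiating 4*τ**3 - τ**2 + 4*τ + 5 lowers its degree while cos(2*τ) integrates cleanly, so parts wins.


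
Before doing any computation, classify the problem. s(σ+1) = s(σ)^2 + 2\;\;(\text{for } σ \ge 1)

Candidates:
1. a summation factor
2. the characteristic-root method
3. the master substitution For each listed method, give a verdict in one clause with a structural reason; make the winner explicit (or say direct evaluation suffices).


Method: no special technique — a nonlinear dependence on earlier terms breaks linearity, and with it every superposition-based closed form.
- a summation factor: the recursion is nonlinear — outside the first-order linear family a summation factor addresses.
- the characteristic-root method — the recursion is nonlinear in the sequence values, so no linear-modes ansatz applies.
- the master substitution: the recursion steps by a constant offset, so exponential reindexing is pointless.


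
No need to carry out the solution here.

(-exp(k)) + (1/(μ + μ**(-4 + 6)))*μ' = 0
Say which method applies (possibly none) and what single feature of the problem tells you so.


Technique: separation of variables — the slope splits multiplicatively: exp(k) carrying all k-dependence times (μ + μ**(-4 + 6)) carrying all μ-dependence — separate and integrate. A Bernoulli rewrite would carry it as the equation stands — separating the variables needs no rearrangement either.


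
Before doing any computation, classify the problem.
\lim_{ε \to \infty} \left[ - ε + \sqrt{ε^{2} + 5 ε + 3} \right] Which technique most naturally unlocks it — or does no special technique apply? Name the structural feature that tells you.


Method: conjugate multiplication — neither \sqrt{ε^{2} + 5 ε + 3} nor ε converges alone, so rewrite their difference as a conjugate-rationalized quotient first.


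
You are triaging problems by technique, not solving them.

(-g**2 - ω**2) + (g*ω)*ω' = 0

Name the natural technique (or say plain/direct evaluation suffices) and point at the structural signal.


Diagnosis: the homogeneous substitution — the slope's numerator and denominator share total degree; set v = ω/g and the equation drops to separable form. A Bernoulli substitution is a fair alternative on this equation directly; the homogeneous reading takes it as given.


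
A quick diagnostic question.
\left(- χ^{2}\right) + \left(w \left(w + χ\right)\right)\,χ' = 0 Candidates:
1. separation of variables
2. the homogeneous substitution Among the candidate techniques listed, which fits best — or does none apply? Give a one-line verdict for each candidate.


Technique: the homogeneous substitution — solved for the derivative, the right side is unchanged under scaling w and χ together — it depends only on the ratio χ/w, so substitute a single ratio variable. With the right rearrangement (exchanging the roles of the variables where needed), this also fits a Bernoulli template; the homogeneous substitution reads the structure directly.
- separation of variables — the two dependences do not factor apart.
- the homogeneous substitution — applicable, and directly so.


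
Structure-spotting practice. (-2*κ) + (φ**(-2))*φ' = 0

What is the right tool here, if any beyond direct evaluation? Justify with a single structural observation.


Diagnosis: separation of variables — solved for the derivative, the right side splits multiplicatively into a function of each variable alone — divide and integrate each side. One could also solve this as an exact equation; with each coefficient in its own variable, separating is the same work with fewer steps.


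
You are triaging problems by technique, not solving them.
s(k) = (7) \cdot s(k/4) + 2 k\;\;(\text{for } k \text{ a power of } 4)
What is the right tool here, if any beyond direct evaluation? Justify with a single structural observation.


Technique: the master substitution — the argument shrinks by the factor 4, so measure the index on a logarithmic scale and the recursion becomes a shift.


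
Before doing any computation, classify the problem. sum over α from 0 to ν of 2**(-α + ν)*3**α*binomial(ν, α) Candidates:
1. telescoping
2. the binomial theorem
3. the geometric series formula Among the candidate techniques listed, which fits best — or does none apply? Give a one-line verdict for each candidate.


Best approach: the binomial theorem — the summand is term α of a binomial expansion in 3 and 2; the whole sum is a single power.
- telescoping — in the displayed form, no term reappears at a neighboring index to cancel against.
- the binomial theorem — applies; the problem has the shape this method handles.
- the geometric series formula — the ratio of consecutive terms depends on the index.


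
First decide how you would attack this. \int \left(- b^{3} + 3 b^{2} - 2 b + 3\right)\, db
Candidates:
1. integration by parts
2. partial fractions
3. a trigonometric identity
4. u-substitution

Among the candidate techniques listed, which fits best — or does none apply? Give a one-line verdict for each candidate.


Technique: no special technique — every term is a constant multiple of a power of b; term-wise power-rule integration needs no preliminary transformation.
- integration by parts: splitting off a factor buys nothing — the integrand integrates directly without parts.
- partial fractions: the expression is not a ratio of polynomials that decomposes further.
- a trigonometric identity: there is no trigonometric structure at all — the integrand carries no sine or cosine to rewrite.
- u-substitution: any workable substitution here is cosmetic — the integrand is already in directly integrable form.


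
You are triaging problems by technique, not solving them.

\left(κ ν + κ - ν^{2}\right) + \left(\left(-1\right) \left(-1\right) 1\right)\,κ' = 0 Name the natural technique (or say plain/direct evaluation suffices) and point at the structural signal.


Best approach: a linear integrating factor — the unknown enters only to the first power against a nonzero forcing term — the integrating-factor template applies directly.


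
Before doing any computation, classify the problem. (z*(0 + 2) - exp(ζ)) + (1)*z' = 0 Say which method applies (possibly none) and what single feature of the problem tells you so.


Technique: a linear integrating factor — z enters only linearly with coefficient 2; multiply by exp of the integral of 2 and the left side becomes one derivative.


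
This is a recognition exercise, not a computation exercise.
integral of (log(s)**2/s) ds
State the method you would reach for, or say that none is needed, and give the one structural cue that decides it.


Method: u-substitution — collected, the integrand has one factor that is, up to a constant, the derivative of an inner expression the rest depends on — substitute for that inner expression.


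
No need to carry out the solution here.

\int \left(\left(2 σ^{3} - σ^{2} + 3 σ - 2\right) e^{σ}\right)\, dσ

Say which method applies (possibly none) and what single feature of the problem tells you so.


Method: integration by parts — 2 σ^{3} - σ^{2} + 3 σ - 2 dies after finitely many derivatives while e^{σ} cycles under integration — the tabular/parts setup.


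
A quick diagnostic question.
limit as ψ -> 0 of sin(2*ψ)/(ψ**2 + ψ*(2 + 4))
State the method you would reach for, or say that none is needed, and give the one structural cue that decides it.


Technique: l'Hôpital's rule (0/0) — the 0/0 form at 0 is the signature situation for l'Hôpital's rule. A first-order expansion at the point is an equally standard path; the rule packages it.


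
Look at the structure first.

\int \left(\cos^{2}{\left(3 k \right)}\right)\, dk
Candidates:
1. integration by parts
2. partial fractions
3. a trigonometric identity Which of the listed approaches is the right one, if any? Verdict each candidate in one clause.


Verdict: a trigonometric identity — an even power like \cos^{2}{\left(3 k \right)} flattens under the half-angle identity into first-degree cosines you can integrate directly.
- integration by parts — not the fit here: there is no polynomial factor to ladder down — parts can still close the trigonometric product by recursion, though the identity rewrite is the direct route.
- partial fractions: there is no rational-function structure to decompose.
- a trigonometric identity: yes — fits the structure here.


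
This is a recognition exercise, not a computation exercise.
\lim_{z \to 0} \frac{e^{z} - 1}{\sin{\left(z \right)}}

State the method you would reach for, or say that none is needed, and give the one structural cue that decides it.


Diagnosis: l'Hôpital's rule (0/0) — substituting 0 gives 0 over 0; differentiate top and bottom once and re-evaluate. One could equally expand both pieces locally and compare leading terms; the rule does that in one stroke.


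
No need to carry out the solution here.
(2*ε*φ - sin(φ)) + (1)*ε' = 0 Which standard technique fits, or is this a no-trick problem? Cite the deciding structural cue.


Best approach: a linear integrating factor — the unknown enters only to the first power against a nonzero forcing term — the integrating-factor template applies directly.


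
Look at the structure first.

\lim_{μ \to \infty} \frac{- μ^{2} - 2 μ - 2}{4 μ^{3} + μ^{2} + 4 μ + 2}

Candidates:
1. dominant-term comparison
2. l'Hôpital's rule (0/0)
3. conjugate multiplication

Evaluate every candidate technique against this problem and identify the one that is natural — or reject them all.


Technique: dominant-term comparison — divide through by the highest power of μ; every lower-order term dies and the dominant terms decide the limit.
- dominant-term comparison: applicable, and directly so.
- l'Hôpital's rule (0/0): as a single quotient the expression runs to ∞/∞ at the limit point — an at-infinity form of the rule would apply, though the leading-growth comparison is the direct reading.
- conjugate multiplication: no difference of divergent radicals appears, so rationalizing has nothing to cancel.


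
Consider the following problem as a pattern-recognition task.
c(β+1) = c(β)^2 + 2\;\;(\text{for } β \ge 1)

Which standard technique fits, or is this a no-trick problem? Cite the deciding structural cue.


Verdict: no special technique — the recurrence is nonlinear in the sequence values; study it directly, no linear machinery applies.


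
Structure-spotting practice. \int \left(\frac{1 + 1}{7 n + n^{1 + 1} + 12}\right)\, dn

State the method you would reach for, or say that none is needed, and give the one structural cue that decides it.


Verdict: partial fractions — break (7 n + n^{1 + 1} + 12) into its roots and the integral splits into logarithm-sized bites.


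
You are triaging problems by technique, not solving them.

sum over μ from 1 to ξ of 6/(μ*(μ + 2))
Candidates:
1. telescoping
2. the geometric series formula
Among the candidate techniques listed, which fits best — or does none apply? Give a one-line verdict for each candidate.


Technique: telescoping — after splitting 6/(μ*(μ + 2)) into partial fractions, the pieces are shifted copies of one function and cancel telescopically.
- telescoping: yes — fits the structure here.
- the geometric series formula: the term-to-term ratio drifts with the index — the one thing the geometric formula cannot absorb.


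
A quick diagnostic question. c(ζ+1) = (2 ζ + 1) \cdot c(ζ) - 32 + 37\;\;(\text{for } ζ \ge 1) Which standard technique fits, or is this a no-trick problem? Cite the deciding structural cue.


Diagnosis: a summation factor — an index-dependent multiplier 2 ζ + 1 rules out characteristic roots; a summation factor converts it to a pure difference.


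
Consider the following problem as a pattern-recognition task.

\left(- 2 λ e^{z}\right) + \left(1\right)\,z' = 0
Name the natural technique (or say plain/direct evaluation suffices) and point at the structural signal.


Diagnosis: separation of variables — solved for the derivative, the right side splits multiplicatively into a function of each variable alone — divide and integrate each side.


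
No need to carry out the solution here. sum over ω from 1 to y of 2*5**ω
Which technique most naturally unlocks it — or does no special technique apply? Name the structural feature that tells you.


Method: the geometric series formula — consecutive terms stand in a fixed index-free ratio — the geometric sum formula closes it.


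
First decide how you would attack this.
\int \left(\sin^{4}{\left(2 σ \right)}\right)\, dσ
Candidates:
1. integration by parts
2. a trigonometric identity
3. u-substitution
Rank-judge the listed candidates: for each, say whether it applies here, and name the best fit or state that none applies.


Diagnosis: a trigonometric identity — the exponent on \sin^{4}{\left(2 σ \right)} is even — the power-reduction identity is the standard preprocessing step.
- integration by parts — not the natural route: no polynomial-kernel product appears — a recursive parts reduction of the trigonometric product exists, but the identity rewrite is direct.
- a trigonometric identity: a fit — the right tool for this form.
- u-substitution — no subexpression of the integrand pairs with its own derivative as a factor — individual terms may offer their own substitutions, but any change of variable covering the whole integral would have to be constructed from outside the expression.


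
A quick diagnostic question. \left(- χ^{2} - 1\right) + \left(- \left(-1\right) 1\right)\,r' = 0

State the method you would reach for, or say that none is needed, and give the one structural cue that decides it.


Best approach: no special technique — the slope is a function of χ alone, so integrate both sides directly.


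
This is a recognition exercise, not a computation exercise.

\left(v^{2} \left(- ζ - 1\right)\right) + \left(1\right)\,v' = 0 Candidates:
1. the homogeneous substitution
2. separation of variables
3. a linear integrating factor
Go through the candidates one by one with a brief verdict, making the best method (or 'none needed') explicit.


Verdict: separation of variables — solved for the derivative, the right side splits multiplicatively into a function of each variable alone — divide and integrate each side.
- the homogeneous substitution: solved for the derivative, the right side changes under joint scaling of the two variables.
- separation of variables: a fit — the right tool for this form.
- a linear integrating factor: a nonlinear term in the unknown puts this outside the integrating-factor template.


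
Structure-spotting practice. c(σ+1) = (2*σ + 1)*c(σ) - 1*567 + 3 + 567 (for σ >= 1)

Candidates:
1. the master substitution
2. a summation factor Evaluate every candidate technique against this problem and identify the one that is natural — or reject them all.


Method: a summation factor — one step of memory with a weight 2*σ + 1 that changes as the index grows — the summation-factor construction is built for this.
- the master substitution — this is shift-type recursion, outside the divide-and-conquer template.
- a summation factor — applicable, and directly so.


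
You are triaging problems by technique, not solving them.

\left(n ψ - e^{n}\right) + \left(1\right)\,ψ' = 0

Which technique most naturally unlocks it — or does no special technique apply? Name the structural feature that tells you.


Verdict: a linear integrating factor — ψ enters only linearly with coefficient n; multiply by exp of the integral of n and the left side becomes one derivative.


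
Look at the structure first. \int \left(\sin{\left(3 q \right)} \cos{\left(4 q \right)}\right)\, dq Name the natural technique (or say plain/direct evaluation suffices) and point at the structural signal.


Diagnosis: a trigonometric identity — the identity turns \sin{\left(3 q \right)} \cos{\left(4 q \right)} into two lone cosines/sines, each trivially integrable.


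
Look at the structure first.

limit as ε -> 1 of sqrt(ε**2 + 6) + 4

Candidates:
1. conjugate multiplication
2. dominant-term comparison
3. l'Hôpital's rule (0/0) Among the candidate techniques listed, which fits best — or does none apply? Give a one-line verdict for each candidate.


Method: no special technique — the expression is continuous at the evaluation point — substitute directly; no indeterminate form appears.
- conjugate multiplication: there is no infinity-minus-infinity radical difference to rationalize.
- dominant-term comparison — no dominant power emerges to decide the limit by degree comparison.
- l'Hôpital's rule (0/0): substituting the point gives a finite value outright — there is no indeterminate clash to repair.


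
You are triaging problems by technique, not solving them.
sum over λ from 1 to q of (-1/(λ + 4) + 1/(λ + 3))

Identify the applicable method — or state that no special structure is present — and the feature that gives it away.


Diagnosis: telescoping — difference-of-shifts structure (each term adds 1/(λ + 3), then subtracts its one-index-advanced value, which the following term adds back) leaves only the first and last pieces standing.


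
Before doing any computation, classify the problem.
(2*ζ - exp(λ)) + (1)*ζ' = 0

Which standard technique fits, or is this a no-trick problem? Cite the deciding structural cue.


Method: a linear integrating factor — the unknown enters only to the first power against a nonzero forcing term — the integrating-factor template applies directly.


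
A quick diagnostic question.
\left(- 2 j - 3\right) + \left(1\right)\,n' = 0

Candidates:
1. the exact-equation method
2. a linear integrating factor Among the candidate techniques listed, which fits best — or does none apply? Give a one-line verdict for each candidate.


Best approach: no special technique — solved for the derivative, no n appears — this is antidifferentiation in j wearing ODE clothing.
- the exact-equation method — the unknown never enters the equation — exactness holds emptily, with nothing for the method to add.
- a linear integrating factor: with the unknown absent the integrating factor is a formality; direct integration is the working structure.


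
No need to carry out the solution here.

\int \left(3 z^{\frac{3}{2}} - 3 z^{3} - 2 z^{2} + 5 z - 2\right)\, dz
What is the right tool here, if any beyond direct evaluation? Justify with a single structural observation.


Diagnosis: no special technique — nothing composite, nothing rational, nothing trigonometric — each constant-multiple power of z integrates by the power rule alone.


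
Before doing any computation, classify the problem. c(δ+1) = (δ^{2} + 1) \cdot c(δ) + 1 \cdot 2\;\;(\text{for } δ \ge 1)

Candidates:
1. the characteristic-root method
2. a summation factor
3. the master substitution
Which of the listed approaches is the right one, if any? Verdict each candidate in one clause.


Diagnosis: a summation factor — with the index-dependent coefficient δ^{2} + 1, dividing by the cumulative product turns the left side into a pure difference.
- the characteristic-root method — the coefficients vary with the index, breaking the constant-coefficient structure the method needs.
- a summation factor — a fit — the right tool for this form.
- the master substitution — the recursive argument is a shift of the index, not a fixed fraction of it.


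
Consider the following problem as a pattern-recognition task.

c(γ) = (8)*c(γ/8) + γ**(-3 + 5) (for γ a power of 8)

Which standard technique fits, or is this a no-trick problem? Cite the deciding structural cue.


Diagnosis: the master substitution — index division is the fingerprint: γ/8 in the recursive call means substitute γ = 8^m.


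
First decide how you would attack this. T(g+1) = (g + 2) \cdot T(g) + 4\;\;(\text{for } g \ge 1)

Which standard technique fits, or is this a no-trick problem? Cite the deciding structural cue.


Method: a summation factor — the coefficient g + 2 drifts with the index, so no fixed root exists; normalizing by the cumulative product telescopes it.


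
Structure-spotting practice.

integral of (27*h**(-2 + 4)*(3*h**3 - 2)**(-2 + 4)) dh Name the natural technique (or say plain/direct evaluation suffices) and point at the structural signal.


Best approach: u-substitution — collected, the integrand has one factor that is, up to a constant, the derivative of an inner expression the rest depends on — substitute for that inner expression. Nothing stops a full expansion here — the substitution simply spares the algebra.


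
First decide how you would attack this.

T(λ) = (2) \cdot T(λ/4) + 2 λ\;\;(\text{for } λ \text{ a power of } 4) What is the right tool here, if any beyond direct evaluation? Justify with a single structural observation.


Verdict: the master substitution — the argument shrinks by the factor 4, so measure the index on a logarithmic scale and the recursion becomes a shift.


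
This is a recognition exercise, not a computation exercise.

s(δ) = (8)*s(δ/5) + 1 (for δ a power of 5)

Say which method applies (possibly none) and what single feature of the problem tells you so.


Verdict: the master substitution — the call at δ/5 makes this multiplicative recursion; the master-style substitution converts it to additive.


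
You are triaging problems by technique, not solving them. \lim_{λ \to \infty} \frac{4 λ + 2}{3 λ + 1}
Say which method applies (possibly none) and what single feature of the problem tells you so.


Best approach: dominant-term comparison — growth-rate triage: the leading powers of λ decide the limit, everything else is noise. Differentiating the expression as a single quotient would eventually settle it as well; matching dominant growth settles it immediately.


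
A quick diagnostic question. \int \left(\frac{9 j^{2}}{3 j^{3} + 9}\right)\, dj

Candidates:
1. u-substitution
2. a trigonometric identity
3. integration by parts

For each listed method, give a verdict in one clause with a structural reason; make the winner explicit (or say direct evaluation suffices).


Diagnosis: u-substitution — read it as f(3 j^{3} + 9) times a constant multiple of d(3 j^{3} + 9): one substitution, u = 3 j^{3} + 9, finishes it.
- u-substitution: applicable, and directly so.
- a trigonometric identity: with no trigonometric functions present, identity rewriting has no target.
- integration by parts: the nonconstant-polynomial-times-standard-kernel pattern (an exp, sine, cosine, or logarithm partner) is absent.


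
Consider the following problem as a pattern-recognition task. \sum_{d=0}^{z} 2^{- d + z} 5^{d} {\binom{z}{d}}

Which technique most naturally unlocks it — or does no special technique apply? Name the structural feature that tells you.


Best approach: the binomial theorem — the binomial coefficients weight matched powers of 5 and 2, which is exactly the expansion of a binomial power.


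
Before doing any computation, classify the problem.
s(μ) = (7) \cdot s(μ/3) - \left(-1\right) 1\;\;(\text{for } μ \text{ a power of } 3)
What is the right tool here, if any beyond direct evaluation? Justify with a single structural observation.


Diagnosis: the master substitution — the argument shrinks by the factor 3, so measure the index on a logarithmic scale and the recursion becomes a shift.


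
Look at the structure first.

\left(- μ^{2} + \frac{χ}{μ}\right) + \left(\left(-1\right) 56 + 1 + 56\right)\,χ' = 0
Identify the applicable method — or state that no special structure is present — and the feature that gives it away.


Best approach: a linear integrating factor — the unknown enters only to the first power against a nonzero forcing term — the integrating-factor template applies directly.


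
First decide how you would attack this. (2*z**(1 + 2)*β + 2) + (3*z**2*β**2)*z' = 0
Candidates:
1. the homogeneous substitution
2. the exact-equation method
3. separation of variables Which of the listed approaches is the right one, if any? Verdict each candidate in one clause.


Best approach: the exact-equation method — equality of cross partials is the green light — assemble the potential function term by term.
- the homogeneous substitution: the ratio substitution does not collapse this equation.
- the exact-equation method: a fit — the right tool for this form.
- separation of variables: no division isolates the independent variable from the unknown.


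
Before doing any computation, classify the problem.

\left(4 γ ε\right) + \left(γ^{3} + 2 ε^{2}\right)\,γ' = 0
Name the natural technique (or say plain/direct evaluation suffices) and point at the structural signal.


Best approach: the exact-equation method — the cross partial derivatives of 4 γ ε and γ^{3} + 2 ε^{2} agree, so the left side is the total differential of one potential in ε and γ.


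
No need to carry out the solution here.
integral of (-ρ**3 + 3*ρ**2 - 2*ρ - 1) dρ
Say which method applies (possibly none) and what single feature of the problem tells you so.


Method: no special technique — nothing composite, nothing rational, nothing trigonometric — each constant-multiple power of ρ integrates by the power rule alone.


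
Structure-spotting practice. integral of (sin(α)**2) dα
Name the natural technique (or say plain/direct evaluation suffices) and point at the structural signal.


Technique: a trigonometric identity — the even exponent on sin(α)**2 signals one move: rewrite via cos of the doubled angle.


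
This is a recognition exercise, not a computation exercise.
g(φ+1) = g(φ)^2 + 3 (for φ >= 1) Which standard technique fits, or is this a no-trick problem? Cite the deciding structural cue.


Method: no special technique — the unknown enters the rule nonlinearly, not as a weighted sum — no linear method is even well-posed.


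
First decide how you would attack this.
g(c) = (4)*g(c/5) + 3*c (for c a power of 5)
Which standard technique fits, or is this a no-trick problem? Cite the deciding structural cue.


Verdict: the master substitution — treat m = log base 5 of c as the new clock: one recursion step advances m by one while c scales by 5.


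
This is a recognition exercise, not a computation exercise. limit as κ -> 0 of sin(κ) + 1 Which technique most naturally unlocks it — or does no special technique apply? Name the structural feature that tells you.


Technique: no special technique — no denominator vanishes and nothing blows up at 0: direct substitution is the whole computation.


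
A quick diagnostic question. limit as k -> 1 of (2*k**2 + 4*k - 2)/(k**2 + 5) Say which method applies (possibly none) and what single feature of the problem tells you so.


Best approach: no special technique — nothing blocks direct substitution at 1: plug in and finish.


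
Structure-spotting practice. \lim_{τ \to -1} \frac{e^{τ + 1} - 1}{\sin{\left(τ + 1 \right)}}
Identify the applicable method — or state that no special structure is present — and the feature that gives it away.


Technique: l'Hôpital's rule (0/0) — plug in -1: top and bottom both hit zero, so differentiate each and retry. One could equally expand both pieces locally and compare leading terms; the rule does that in one stroke.


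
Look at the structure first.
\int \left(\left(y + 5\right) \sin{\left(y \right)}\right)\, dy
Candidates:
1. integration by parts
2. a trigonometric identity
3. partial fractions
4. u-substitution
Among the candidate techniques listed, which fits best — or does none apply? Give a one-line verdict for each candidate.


Verdict: integration by parts — a polynomial factor y + 5 multiplies \sin{\left(y \right)}; differentiating y + 5 lowers its degree while \sin{\left(y \right)} integrates cleanly, so parts wins.
- integration by parts — applies; the problem has the shape this method handles.
- a trigonometric identity: there is no trigonometric structure whose rewriting would simplify the integrand.
- partial fractions: the expression is not a ratio of polynomials that decomposes further.
- u-substitution — no subexpression of the integrand pairs with its own derivative as a factor — individual terms may offer their own substitutions, but any change of variable covering the whole integral would have to be constructed from outside the expression.


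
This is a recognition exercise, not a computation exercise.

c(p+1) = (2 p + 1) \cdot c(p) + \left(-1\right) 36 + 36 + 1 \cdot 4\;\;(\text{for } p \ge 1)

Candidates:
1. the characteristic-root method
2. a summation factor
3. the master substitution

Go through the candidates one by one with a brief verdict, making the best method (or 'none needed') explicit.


Verdict: a summation factor — first-order, linear, moving coefficient 2 p + 1: the discrete analogue of an integrating factor handles it.
- the characteristic-root method: the coefficients vary with the index, breaking the constant-coefficient structure the method needs.
- a summation factor: applies; the problem has the shape this method handles.
- the master substitution — no fixed divisor shrinks the index between calls.


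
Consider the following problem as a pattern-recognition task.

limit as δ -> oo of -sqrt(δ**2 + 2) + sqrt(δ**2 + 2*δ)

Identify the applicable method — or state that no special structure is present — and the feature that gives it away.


Method: conjugate multiplication — the difference sqrt(δ**2 + 2*δ) - sqrt(δ**2 + 2) is an ∞ − ∞ stalemate; its conjugate partner breaks the tie.


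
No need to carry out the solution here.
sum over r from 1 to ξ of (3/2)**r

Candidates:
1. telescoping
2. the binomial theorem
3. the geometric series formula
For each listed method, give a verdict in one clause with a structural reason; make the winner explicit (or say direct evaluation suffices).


Verdict: the geometric series formula — each summand is the previous one scaled by 3/2; that constant multiplier is itself the geometric structure.
- telescoping — as presented, consecutive terms share no shifted copy to cancel against — no rewrite is on display to change that.
- the binomial theorem — no binomial coefficients pair up with complementary powers here.
- the geometric series formula — a fit — the right tool for this form.


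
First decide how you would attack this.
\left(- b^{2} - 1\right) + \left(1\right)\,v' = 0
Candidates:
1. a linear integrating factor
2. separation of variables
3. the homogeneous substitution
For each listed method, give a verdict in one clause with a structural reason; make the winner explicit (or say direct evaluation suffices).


Method: no special technique — the slope is a function of b alone, so integrate both sides directly.
- a linear integrating factor — the linear template holds only trivially here (the unknown is absent, so the coefficient is zero) — the method is not the natural label.
- separation of variables: with no unknown in the slope, separating variables is a formality — the equation integrates directly.
- the homogeneous substitution — the slope does not depend on the ratio of the variables alone.
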